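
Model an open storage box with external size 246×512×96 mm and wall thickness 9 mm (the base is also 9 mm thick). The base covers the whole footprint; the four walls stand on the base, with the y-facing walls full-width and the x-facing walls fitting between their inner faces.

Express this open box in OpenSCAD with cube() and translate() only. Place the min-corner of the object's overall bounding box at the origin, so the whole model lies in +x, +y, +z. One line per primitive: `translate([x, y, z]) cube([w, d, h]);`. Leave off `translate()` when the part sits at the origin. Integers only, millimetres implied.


cube([246, 512, 9]);
translate([0, 0, 9]) cube([246, 9, 87]);
translate([0, 503, 9]) cube([246, 9, 87]);
translate([0, 9, 9]) cube([9, 494, 87]);
translate([237, 9, 9]) cube([9, 494, 87]);


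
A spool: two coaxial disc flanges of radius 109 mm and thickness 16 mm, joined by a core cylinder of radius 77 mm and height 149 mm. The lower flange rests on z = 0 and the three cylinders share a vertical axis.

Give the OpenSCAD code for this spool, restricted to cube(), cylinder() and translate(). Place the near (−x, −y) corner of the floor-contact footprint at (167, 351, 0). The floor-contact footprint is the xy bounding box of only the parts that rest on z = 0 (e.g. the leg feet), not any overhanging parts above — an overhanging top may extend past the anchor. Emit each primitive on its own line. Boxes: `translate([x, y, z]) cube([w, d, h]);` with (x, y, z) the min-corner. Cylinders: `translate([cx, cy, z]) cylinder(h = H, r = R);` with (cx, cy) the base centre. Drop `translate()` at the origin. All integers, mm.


translate([276, 460, 0]) cylinder(h = 16, r = 109);
translate([276, 460, 16]) cylinder(h = 149, r = 77);
translate([276, 460, 165]) cylinder(h = 16, r = 109);


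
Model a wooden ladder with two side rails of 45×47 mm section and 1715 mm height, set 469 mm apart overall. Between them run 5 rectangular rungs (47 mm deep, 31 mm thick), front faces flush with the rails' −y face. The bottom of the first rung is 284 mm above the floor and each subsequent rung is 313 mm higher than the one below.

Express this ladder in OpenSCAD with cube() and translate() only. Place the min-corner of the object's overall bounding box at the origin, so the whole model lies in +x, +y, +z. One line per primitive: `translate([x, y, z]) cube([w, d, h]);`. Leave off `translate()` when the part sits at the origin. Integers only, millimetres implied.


// rung span = 469 - 2*45 = 379
// rung[k] z = 284 + k*313
cube([45, 47, 1715]);
translate([424, 0, 0]) cube([45, 47, 1715]);
translate([45, 0, 284]) cube([379, 47, 31]);
translate([45, 0, 597]) cube([379, 47, 31]);
translate([45, 0, 910]) cube([379, 47, 31]);
translate([45, 0, 1223]) cube([379, 47, 31]);
translate([45, 0, 1536]) cube([379, 47, 31]);


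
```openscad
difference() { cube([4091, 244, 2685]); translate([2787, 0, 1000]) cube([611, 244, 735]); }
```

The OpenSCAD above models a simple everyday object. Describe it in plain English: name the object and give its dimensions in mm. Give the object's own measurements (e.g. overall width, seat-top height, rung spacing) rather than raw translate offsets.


A wall 4091 mm long (x), 244 mm thick (y), 2685 mm tall, with a rectangular window opening cut through it. The opening is 611 mm wide and 735 mm tall; its sill is at z = 1000 mm and its near (−x) edge is 2787 mm from the wall's −x end. The opening passes through the full wall thickness.


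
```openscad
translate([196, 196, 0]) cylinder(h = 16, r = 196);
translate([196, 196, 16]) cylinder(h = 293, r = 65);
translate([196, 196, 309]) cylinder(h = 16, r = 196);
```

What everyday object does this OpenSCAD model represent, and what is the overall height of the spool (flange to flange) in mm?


A spool. The overall height is 325 mm.

Three coaxial cylinders, large–small–large — a spool. Two 16 mm flanges and a 293 mm core give 16 + 293 + 16 = 325 mm.


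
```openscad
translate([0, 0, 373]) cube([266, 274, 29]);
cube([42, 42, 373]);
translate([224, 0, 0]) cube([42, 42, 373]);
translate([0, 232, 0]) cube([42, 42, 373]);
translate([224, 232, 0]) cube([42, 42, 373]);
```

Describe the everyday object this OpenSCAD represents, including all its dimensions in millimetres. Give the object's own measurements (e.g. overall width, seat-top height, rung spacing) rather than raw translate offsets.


A simple wooden stool: a rectangular seat 266 mm (x) by 274 mm (y), 29 mm thick, top face at z = 402 mm, on four square legs, each 42×42 mm in cross-section. The legs rest on z = 0, each flush with a corner of the seat.


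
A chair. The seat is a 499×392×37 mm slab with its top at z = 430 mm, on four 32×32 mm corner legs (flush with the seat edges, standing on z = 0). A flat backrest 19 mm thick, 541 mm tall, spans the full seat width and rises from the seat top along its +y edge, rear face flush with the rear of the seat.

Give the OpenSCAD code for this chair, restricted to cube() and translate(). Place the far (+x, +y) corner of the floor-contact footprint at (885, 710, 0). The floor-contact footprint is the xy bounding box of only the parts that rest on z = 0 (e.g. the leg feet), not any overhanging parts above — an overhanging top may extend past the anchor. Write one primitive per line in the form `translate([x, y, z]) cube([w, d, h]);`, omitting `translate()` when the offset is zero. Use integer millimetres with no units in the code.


translate([386, 318, 393]) cube([499, 392, 37]);
translate([386, 318, 0]) cube([32, 32, 393]);
translate([853, 318, 0]) cube([32, 32, 393]);
translate([386, 678, 0]) cube([32, 32, 393]);
translate([853, 678, 0]) cube([32, 32, 393]);
translate([386, 691, 430]) cube([499, 19, 541]);


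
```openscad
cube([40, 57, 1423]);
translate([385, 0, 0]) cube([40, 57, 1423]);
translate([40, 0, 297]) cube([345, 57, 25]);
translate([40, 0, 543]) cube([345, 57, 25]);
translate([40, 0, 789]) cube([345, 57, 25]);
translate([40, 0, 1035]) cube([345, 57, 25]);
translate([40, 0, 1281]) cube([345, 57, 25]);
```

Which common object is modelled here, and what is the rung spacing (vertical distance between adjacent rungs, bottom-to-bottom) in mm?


A ladder. The rung spacing is 246 mm.

Two tall 40×57 posts with 5 short bars between them — a ladder. Adjacent rungs sit at z = 297 and z = 543, so the spacing is 543 − 297 = 246 mm.


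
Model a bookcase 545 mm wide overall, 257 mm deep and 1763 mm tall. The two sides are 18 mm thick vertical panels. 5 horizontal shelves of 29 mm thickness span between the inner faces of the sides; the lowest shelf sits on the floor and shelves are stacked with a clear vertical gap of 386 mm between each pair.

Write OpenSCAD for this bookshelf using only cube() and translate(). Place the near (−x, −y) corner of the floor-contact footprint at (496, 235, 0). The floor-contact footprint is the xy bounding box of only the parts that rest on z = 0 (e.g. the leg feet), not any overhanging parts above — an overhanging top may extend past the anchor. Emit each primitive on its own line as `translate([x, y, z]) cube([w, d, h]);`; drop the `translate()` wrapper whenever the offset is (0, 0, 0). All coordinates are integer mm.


translate([496, 235, 0]) cube([18, 257, 1763]);
translate([1023, 235, 0]) cube([18, 257, 1763]);
translate([514, 235, 0]) cube([509, 257, 29]);
translate([514, 235, 415]) cube([509, 257, 29]);
translate([514, 235, 830]) cube([509, 257, 29]);
translate([514, 235, 1245]) cube([509, 257, 29]);
translate([514, 235, 1660]) cube([509, 257, 29]);


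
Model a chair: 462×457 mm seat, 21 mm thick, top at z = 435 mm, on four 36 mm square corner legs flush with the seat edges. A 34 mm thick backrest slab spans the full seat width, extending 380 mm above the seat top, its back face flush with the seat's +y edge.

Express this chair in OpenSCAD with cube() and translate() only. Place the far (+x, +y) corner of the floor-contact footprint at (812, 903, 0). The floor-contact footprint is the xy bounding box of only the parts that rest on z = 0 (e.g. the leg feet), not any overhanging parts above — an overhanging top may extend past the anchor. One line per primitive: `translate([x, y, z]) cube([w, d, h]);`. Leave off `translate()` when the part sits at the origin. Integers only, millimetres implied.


translate([350, 446, 414]) cube([462, 457, 21]);
translate([350, 446, 0]) cube([36, 36, 414]);
translate([776, 446, 0]) cube([36, 36, 414]);
translate([350, 867, 0]) cube([36, 36, 414]);
translate([776, 867, 0]) cube([36, 36, 414]);
translate([350, 869, 435]) cube([462, 34, 380]);


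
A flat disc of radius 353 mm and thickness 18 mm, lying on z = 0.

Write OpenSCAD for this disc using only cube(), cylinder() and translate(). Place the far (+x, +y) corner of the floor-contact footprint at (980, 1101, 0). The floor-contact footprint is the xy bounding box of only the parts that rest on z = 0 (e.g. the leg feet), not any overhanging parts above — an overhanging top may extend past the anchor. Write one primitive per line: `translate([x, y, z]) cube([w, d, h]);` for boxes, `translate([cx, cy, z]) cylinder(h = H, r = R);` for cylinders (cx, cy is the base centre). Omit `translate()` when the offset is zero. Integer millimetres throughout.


translate([627, 748, 0]) cylinder(h = 18, r = 353);


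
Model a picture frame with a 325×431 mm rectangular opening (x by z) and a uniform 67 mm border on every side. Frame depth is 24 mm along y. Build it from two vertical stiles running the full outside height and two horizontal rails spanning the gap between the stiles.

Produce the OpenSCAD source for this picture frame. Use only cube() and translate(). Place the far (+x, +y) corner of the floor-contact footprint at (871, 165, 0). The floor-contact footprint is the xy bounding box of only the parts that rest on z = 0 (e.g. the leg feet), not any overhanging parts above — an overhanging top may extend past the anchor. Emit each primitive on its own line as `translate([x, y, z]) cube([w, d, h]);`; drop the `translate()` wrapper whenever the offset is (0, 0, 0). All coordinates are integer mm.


translate([412, 141, 0]) cube([67, 24, 565]);
translate([804, 141, 0]) cube([67, 24, 565]);
translate([479, 141, 0]) cube([325, 24, 67]);
translate([479, 141, 498]) cube([325, 24, 67]);


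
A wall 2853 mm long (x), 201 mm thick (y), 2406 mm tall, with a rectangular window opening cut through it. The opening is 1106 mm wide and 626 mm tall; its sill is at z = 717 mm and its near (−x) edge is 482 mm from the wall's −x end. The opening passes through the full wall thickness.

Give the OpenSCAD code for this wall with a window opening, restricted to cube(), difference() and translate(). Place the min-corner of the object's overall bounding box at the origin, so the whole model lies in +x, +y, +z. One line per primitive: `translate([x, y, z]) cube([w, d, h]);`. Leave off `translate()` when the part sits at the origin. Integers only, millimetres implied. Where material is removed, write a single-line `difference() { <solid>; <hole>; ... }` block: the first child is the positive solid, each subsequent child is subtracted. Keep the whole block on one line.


difference() { cube([2853, 201, 2406]); translate([482, 0, 717]) cube([1106, 201, 626]); }


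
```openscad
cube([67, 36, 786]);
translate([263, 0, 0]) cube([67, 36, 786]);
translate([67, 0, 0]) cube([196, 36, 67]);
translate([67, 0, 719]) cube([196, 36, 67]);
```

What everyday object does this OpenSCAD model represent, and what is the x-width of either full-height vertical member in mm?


A picture frame. The border width is 67 mm.

Four thin pieces enclosing a rectangular opening — a picture frame. The two full-height stiles are 786 mm tall; the top rail sits at z = 719 and is 67 mm tall, so the border above the opening is 786 − 719 = 67 mm, matching the stile x-width.


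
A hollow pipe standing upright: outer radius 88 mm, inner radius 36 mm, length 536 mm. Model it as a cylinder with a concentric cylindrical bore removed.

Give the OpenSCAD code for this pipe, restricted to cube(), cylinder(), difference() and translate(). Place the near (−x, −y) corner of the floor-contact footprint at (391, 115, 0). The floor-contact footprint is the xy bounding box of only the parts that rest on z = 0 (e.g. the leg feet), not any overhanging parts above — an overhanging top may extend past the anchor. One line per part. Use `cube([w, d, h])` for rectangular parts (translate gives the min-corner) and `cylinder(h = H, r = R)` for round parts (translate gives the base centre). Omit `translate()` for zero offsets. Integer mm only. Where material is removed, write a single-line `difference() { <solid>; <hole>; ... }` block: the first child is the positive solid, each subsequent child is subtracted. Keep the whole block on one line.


difference() { translate([479, 203, 0]) cylinder(h = 536, r = 88); translate([479, 203, 0]) cylinder(h = 536, r = 36); }


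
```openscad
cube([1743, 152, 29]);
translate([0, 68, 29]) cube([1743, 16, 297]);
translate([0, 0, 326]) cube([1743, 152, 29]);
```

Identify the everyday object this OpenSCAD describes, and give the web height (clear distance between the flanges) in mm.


An I-beam. The web height is 297 mm.

Two wide flanges with a thin centred web — an I-beam. Overall 355 mm minus two 29 mm flanges gives a web of 355 − 2·29 = 297 mm.


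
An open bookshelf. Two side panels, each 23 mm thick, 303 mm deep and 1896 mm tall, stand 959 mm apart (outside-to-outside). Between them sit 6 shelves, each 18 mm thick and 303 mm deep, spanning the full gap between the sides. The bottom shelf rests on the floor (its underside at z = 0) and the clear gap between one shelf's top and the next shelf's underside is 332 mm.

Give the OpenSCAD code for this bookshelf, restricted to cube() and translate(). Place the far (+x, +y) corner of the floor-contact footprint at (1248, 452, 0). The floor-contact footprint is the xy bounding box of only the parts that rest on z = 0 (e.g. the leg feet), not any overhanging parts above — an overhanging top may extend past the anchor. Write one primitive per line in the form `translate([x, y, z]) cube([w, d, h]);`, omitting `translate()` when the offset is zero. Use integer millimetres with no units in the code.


translate([289, 149, 0]) cube([23, 303, 1896]);
translate([1225, 149, 0]) cube([23, 303, 1896]);
translate([312, 149, 0]) cube([913, 303, 18]);
translate([312, 149, 350]) cube([913, 303, 18]);
translate([312, 149, 700]) cube([913, 303, 18]);
translate([312, 149, 1050]) cube([913, 303, 18]);
translate([312, 149, 1400]) cube([913, 303, 18]);
translate([312, 149, 1750]) cube([913, 303, 18]);


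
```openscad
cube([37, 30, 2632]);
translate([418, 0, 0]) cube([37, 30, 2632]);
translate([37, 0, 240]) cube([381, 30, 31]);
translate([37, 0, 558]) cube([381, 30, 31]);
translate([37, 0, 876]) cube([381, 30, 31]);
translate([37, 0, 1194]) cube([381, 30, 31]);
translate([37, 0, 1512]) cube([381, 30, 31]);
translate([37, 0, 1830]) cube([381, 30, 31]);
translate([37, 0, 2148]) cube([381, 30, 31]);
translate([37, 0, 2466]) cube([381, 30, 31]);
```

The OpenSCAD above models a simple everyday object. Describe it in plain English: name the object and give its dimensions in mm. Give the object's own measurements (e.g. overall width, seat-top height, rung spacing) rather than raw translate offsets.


A straight ladder. Two 37×30 mm vertical rails, 2632 mm tall, stand 455 mm apart (outside-to-outside) with their front faces coplanar on the −y side. 8 rungs, each 30 mm deep and 31 mm tall, span between the inner faces of the rails, front faces flush with the rails. The lowest rung's underside is at z = 240 mm and rungs are spaced 318 mm apart (underside to underside).


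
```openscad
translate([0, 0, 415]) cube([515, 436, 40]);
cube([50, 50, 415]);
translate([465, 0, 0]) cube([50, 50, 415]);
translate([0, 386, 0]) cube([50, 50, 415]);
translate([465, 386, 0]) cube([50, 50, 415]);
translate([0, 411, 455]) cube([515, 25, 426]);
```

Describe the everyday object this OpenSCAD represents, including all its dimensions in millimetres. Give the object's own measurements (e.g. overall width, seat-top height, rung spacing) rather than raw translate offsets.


A chair. The seat is a 515×436×40 mm slab with its top at z = 455 mm, on four 50×50 mm corner legs (flush with the seat edges, standing on z = 0). A flat backrest 25 mm thick, 426 mm tall, spans the full seat width and rises from the seat top along its +y edge, rear face flush with the rear of the seat.


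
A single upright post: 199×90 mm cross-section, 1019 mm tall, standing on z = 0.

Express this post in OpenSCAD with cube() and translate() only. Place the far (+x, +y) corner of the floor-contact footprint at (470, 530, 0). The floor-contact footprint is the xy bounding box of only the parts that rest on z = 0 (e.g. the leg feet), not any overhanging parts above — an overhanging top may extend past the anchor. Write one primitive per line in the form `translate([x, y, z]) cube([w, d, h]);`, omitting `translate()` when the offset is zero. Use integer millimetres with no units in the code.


translate([271, 440, 0]) cube([199, 90, 1019]);


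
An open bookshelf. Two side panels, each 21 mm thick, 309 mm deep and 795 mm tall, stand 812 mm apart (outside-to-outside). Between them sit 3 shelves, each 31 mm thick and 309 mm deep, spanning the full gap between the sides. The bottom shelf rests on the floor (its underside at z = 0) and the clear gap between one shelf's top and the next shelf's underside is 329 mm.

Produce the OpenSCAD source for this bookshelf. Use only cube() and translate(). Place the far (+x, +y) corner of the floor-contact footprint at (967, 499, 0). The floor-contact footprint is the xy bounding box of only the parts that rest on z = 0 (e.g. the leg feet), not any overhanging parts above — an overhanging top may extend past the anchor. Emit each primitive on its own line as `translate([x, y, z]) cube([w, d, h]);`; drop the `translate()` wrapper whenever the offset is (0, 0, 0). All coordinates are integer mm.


translate([155, 190, 0]) cube([21, 309, 795]);
translate([946, 190, 0]) cube([21, 309, 795]);
translate([176, 190, 0]) cube([770, 309, 31]);
translate([176, 190, 360]) cube([770, 309, 31]);
translate([176, 190, 720]) cube([770, 309, 31]);


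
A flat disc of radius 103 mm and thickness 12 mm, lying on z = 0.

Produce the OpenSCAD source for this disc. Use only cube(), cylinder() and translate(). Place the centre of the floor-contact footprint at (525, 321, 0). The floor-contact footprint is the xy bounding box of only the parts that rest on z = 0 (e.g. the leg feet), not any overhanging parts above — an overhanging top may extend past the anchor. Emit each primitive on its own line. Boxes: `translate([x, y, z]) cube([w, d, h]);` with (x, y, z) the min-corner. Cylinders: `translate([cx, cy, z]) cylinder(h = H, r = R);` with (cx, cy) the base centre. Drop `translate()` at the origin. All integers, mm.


translate([525, 321, 0]) cylinder(h = 12, r = 103);


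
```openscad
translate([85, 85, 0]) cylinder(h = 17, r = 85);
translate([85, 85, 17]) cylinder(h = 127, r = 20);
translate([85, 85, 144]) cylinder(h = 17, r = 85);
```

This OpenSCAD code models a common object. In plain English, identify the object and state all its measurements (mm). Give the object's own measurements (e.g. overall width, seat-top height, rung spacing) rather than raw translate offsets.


A spool: two coaxial disc flanges of radius 85 mm and thickness 17 mm, joined by a core cylinder of radius 20 mm and height 127 mm. The lower flange rests on z = 0 and the three cylinders share a vertical axis.


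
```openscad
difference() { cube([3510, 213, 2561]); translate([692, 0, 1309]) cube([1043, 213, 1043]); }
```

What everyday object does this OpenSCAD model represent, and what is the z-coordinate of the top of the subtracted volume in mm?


A wall with a window opening. The window head height is 2352 mm.

A wall with a rectangular opening subtracted — a window. Sill at z = 1309, opening 1043 mm tall, so the head is at 1309 + 1043 = 2352 mm.


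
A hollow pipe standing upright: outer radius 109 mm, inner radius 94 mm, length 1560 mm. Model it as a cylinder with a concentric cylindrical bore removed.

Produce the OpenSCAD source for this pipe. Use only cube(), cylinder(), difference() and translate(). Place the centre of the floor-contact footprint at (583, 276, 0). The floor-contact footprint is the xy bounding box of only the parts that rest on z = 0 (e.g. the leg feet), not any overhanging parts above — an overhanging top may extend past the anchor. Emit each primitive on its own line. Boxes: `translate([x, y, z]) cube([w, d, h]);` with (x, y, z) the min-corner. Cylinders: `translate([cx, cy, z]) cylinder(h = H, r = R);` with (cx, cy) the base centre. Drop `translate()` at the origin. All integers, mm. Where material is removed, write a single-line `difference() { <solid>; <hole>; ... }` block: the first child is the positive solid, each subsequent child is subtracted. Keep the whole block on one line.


difference() { translate([583, 276, 0]) cylinder(h = 1560, r = 109); translate([583, 276, 0]) cylinder(h = 1560, r = 94); }


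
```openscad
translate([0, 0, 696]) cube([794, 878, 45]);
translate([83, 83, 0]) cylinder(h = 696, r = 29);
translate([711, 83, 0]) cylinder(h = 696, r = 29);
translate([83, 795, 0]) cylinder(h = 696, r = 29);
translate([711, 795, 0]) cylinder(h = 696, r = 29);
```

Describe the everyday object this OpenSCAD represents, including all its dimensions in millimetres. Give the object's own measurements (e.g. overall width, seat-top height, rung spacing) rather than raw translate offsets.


A rectangular dining table. The top is 794×878×45 mm with its upper surface at z = 741 mm. It stands on four round legs of 58 mm diameter, each leg's bounding box inset 54 mm from the nearest pair of top edges, running from the floor to the underside of the top.


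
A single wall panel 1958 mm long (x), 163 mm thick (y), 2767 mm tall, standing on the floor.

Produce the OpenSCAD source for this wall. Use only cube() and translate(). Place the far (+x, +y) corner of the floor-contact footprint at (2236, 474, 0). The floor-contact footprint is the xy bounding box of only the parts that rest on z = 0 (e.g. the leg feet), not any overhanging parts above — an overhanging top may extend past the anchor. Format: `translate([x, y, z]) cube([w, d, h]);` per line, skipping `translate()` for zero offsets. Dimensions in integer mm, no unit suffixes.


translate([278, 311, 0]) cube([1958, 163, 2767]);


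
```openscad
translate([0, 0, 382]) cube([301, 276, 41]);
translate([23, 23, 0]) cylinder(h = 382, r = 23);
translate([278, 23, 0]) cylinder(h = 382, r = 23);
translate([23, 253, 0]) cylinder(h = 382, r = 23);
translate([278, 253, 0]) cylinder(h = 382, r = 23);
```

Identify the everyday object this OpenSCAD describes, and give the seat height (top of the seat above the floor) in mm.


A stool. The seat height is 423 mm.

A 301×276×41 slab at z = 382 on four corner cylinders — a stool. The seat top is 382 + 41 = 423 mm.


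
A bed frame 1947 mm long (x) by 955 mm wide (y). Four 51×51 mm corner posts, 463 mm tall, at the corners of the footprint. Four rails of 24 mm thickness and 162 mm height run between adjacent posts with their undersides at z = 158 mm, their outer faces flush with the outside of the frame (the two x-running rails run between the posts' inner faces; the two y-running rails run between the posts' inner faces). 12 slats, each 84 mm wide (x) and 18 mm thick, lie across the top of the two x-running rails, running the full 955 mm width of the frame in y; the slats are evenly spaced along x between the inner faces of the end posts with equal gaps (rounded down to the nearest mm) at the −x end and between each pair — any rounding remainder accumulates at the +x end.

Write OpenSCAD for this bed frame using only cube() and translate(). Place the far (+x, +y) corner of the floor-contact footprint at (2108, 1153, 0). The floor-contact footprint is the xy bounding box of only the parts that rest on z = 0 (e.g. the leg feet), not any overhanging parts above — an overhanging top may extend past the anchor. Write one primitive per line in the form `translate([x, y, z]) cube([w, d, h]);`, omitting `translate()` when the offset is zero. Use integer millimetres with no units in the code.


translate([161, 198, 0]) cube([51, 51, 463]);
translate([161, 1102, 0]) cube([51, 51, 463]);
translate([2057, 198, 0]) cube([51, 51, 463]);
translate([2057, 1102, 0]) cube([51, 51, 463]);
translate([212, 198, 158]) cube([1845, 24, 162]);
translate([212, 1129, 158]) cube([1845, 24, 162]);
translate([161, 249, 158]) cube([24, 853, 162]);
translate([2084, 249, 158]) cube([24, 853, 162]);
translate([276, 198, 320]) cube([84, 955, 18]);
translate([424, 198, 320]) cube([84, 955, 18]);
translate([572, 198, 320]) cube([84, 955, 18]);
translate([720, 198, 320]) cube([84, 955, 18]);
translate([868, 198, 320]) cube([84, 955, 18]);
translate([1016, 198, 320]) cube([84, 955, 18]);
translate([1164, 198, 320]) cube([84, 955, 18]);
translate([1312, 198, 320]) cube([84, 955, 18]);
translate([1460, 198, 320]) cube([84, 955, 18]);
translate([1608, 198, 320]) cube([84, 955, 18]);
translate([1756, 198, 320]) cube([84, 955, 18]);
translate([1904, 198, 320]) cube([84, 955, 18]);


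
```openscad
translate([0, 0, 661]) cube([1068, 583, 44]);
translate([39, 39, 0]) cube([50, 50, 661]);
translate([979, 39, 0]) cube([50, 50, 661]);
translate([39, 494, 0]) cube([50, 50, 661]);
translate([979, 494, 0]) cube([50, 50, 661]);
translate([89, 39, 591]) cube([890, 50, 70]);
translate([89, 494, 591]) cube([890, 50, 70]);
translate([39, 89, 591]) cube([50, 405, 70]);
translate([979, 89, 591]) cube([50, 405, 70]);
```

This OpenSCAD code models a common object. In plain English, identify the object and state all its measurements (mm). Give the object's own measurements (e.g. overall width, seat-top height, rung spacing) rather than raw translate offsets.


A table: top 1068 mm (x) × 583 mm (y), 44 mm thick, upper face at z = 705 mm, on four 50×50 mm square legs, each inset 39 mm from the nearest pair of top edges from z = 0 to the bottom of the top. Four apron rails, 50 mm thick and 70 mm tall, run between adjacent legs with their top edges flush with the underside of the top and their outer faces flush with the legs' outer faces.


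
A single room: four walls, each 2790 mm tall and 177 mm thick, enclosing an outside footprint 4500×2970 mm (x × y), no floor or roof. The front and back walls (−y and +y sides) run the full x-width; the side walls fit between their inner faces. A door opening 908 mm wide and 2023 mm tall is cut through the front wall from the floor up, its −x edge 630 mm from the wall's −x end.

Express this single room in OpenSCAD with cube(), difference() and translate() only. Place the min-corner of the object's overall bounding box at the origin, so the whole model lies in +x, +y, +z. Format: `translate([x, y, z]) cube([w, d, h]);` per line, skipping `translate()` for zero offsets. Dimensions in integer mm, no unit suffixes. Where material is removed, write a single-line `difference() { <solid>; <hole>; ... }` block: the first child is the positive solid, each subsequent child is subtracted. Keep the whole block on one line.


difference() { cube([4500, 177, 2790]); translate([630, 0, 0]) cube([908, 177, 2023]); }
translate([0, 2793, 0]) cube([4500, 177, 2790]);
translate([0, 177, 0]) cube([177, 2616, 2790]);
translate([4323, 177, 0]) cube([177, 2616, 2790]);


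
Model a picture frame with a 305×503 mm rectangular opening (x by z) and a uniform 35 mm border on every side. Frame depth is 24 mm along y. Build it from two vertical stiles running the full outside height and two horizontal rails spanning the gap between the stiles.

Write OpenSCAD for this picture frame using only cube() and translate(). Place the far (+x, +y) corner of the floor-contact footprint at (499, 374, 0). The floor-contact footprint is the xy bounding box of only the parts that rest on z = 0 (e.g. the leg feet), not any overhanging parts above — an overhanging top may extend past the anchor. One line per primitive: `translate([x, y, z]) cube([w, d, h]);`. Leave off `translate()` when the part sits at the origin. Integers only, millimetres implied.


translate([124, 350, 0]) cube([35, 24, 573]);
translate([464, 350, 0]) cube([35, 24, 573]);
translate([159, 350, 0]) cube([305, 24, 35]);
translate([159, 350, 538]) cube([305, 24, 35]);


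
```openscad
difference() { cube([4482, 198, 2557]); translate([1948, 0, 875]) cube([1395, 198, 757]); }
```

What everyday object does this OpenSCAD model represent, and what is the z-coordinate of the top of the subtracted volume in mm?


A wall with a window opening. The window head height is 1632 mm.

A wall with a rectangular opening subtracted — a window. Sill at z = 875, opening 757 mm tall, so the head is at 875 + 757 = 1632 mm.


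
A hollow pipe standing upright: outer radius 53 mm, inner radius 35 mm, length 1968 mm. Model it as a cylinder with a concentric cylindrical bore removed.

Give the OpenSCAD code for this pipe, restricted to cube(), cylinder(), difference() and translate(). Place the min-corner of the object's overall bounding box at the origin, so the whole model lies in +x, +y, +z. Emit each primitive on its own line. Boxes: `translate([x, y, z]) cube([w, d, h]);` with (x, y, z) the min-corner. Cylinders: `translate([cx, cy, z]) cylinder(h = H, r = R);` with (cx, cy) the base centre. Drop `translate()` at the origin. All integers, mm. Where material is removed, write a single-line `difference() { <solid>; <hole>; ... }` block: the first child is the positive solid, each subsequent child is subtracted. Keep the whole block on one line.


difference() { translate([53, 53, 0]) cylinder(h = 1968, r = 53); translate([53, 53, 0]) cylinder(h = 1968, r = 35); }


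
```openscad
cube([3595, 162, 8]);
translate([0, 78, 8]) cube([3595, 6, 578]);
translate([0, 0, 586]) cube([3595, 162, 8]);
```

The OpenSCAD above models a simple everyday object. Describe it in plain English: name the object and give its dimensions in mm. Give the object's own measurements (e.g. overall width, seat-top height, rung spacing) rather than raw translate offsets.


An I-beam lying along x, 3595 mm long. Overall section height 594 mm. Two flanges 162 mm wide (y) and 8 mm thick, one on the floor and one at the top; a web 6 mm thick runs between them, centred on the flange width.


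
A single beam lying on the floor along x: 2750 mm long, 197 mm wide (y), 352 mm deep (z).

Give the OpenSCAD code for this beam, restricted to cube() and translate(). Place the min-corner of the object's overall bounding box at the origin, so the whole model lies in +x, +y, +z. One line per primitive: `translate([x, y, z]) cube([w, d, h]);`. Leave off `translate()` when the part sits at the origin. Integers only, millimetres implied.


cube([2750, 197, 352]);


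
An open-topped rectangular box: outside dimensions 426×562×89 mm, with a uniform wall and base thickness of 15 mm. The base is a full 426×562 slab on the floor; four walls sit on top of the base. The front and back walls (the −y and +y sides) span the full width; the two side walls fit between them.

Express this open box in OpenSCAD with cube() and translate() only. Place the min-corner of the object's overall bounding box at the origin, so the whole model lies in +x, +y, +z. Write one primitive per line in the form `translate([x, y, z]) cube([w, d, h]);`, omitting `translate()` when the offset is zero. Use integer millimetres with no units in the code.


cube([426, 562, 15]);
translate([0, 0, 15]) cube([426, 15, 74]);
translate([0, 547, 15]) cube([426, 15, 74]);
translate([0, 15, 15]) cube([15, 532, 74]);
translate([411, 15, 15]) cube([15, 532, 74]);


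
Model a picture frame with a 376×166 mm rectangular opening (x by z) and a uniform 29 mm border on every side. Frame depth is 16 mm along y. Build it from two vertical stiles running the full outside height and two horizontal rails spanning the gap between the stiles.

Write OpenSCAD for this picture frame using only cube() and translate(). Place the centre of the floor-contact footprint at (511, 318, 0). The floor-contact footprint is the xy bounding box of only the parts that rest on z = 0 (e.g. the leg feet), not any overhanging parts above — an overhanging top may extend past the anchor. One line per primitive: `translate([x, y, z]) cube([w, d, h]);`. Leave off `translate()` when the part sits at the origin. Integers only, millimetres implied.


translate([294, 310, 0]) cube([29, 16, 224]);
translate([699, 310, 0]) cube([29, 16, 224]);
translate([323, 310, 0]) cube([376, 16, 29]);
translate([323, 310, 195]) cube([376, 16, 29]);


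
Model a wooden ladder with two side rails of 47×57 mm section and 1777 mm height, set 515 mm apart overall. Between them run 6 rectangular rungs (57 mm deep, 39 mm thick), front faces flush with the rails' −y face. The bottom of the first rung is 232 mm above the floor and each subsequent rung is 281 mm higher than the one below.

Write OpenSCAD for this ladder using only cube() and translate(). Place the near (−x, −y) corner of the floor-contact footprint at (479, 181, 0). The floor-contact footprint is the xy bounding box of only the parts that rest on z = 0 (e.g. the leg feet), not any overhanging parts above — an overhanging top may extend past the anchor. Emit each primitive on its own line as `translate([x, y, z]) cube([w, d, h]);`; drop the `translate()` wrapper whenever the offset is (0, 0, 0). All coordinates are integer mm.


translate([479, 181, 0]) cube([47, 57, 1777]);
translate([947, 181, 0]) cube([47, 57, 1777]);
translate([526, 181, 232]) cube([421, 57, 39]);
translate([526, 181, 513]) cube([421, 57, 39]);
translate([526, 181, 794]) cube([421, 57, 39]);
translate([526, 181, 1075]) cube([421, 57, 39]);
translate([526, 181, 1356]) cube([421, 57, 39]);
translate([526, 181, 1637]) cube([421, 57, 39]);


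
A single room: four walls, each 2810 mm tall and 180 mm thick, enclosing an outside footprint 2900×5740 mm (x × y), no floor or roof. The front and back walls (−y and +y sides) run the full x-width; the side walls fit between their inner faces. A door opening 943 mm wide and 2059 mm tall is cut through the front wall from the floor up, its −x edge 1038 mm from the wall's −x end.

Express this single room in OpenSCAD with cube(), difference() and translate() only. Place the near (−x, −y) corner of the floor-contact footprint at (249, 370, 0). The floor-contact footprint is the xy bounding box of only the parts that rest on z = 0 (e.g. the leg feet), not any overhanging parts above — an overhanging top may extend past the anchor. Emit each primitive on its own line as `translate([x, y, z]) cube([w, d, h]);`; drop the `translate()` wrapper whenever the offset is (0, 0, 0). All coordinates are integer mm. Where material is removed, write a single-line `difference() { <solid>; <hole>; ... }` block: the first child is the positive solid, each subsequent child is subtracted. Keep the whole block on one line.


difference() { translate([249, 370, 0]) cube([2900, 180, 2810]); translate([1287, 370, 0]) cube([943, 180, 2059]); }
translate([249, 5930, 0]) cube([2900, 180, 2810]);
translate([249, 550, 0]) cube([180, 5380, 2810]);
translate([2969, 550, 0]) cube([180, 5380, 2810]);


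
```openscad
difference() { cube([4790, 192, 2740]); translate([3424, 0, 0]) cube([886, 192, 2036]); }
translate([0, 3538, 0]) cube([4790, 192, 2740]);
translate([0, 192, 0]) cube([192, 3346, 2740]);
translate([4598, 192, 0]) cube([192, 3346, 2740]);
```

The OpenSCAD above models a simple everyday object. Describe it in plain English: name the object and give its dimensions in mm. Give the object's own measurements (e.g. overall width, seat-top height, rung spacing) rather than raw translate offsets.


A single room: four walls, each 2740 mm tall and 192 mm thick, enclosing an outside footprint 4790×3730 mm (x × y), no floor or roof. The front and back walls (−y and +y sides) run the full x-width; the side walls fit between their inner faces. A door opening 886 mm wide and 2036 mm tall is cut through the front wall from the floor up, its −x edge 3424 mm from the wall's −x end.


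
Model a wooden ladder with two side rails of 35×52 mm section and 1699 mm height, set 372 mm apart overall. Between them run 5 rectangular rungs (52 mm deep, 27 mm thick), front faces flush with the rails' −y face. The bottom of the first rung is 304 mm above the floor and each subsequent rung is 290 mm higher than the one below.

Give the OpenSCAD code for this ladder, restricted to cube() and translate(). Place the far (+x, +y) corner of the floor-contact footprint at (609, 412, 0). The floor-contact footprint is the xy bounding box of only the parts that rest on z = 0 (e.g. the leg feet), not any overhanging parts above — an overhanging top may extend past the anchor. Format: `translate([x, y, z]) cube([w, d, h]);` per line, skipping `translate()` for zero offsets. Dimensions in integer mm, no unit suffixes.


// rung span = 372 - 2*35 = 302
// rung[k] z = 304 + k*290
translate([237, 360, 0]) cube([35, 52, 1699]);
translate([574, 360, 0]) cube([35, 52, 1699]);
translate([272, 360, 304]) cube([302, 52, 27]);
translate([272, 360, 594]) cube([302, 52, 27]);
translate([272, 360, 884]) cube([302, 52, 27]);
translate([272, 360, 1174]) cube([302, 52, 27]);
translate([272, 360, 1464]) cube([302, 52, 27]);


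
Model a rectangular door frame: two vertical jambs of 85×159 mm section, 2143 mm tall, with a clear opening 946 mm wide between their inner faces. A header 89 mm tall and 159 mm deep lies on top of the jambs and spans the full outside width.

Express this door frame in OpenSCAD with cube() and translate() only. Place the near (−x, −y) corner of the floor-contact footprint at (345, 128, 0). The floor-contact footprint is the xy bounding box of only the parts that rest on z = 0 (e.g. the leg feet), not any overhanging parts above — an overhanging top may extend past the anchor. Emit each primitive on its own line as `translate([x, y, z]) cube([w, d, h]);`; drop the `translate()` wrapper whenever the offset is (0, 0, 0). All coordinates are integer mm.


translate([345, 128, 0]) cube([85, 159, 2143]);
translate([1376, 128, 0]) cube([85, 159, 2143]);
translate([345, 128, 2143]) cube([1116, 159, 89]);


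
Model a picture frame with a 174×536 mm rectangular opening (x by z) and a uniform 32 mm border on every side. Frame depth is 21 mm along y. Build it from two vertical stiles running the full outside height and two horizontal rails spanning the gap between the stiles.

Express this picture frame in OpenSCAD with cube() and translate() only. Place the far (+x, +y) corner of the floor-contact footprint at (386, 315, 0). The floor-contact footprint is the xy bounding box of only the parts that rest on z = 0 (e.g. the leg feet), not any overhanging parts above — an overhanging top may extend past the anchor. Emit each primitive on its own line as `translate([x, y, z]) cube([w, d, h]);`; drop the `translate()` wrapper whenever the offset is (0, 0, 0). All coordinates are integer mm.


translate([148, 294, 0]) cube([32, 21, 600]);
translate([354, 294, 0]) cube([32, 21, 600]);
translate([180, 294, 0]) cube([174, 21, 32]);
translate([180, 294, 568]) cube([174, 21, 32]);


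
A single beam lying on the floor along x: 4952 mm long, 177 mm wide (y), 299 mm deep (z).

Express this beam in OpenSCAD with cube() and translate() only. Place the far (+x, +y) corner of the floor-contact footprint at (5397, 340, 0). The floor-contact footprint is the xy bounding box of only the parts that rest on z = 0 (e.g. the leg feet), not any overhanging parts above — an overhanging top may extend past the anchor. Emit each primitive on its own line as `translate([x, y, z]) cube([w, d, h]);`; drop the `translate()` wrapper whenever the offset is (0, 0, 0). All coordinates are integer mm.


translate([445, 163, 0]) cube([4952, 177, 299]);
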